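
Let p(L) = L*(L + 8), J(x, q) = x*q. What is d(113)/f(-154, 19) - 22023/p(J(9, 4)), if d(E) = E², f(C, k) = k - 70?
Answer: -2372141/8976 ≈ -264.28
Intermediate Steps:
J(x, q) = q*x
p(L) = L*(8 + L)
f(C, k) = -70 + k
d(113)/f(-154, 19) - 22023/p(J(9, 4)) = 113²/(-70 + 19) - 22023*1/(36*(8 + 4*9)) = 12769/(-51) - 22023*1/(36*(8 + 36)) = 12769*(-1/51) - 22023/(36*44) = -12769/51 - 22023/1584 = -12769/51 - 22023*1/1584 = -12769/51 - 2447/176 = -2372141/8976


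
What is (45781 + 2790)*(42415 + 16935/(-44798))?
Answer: 92289282804185/44798 ≈ 2.0601e+9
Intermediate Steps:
(45781 + 2790)*(42415 + 16935/(-44798)) = 48571*(42415 + 16935*(-1/44798)) = 48571*(42415 - 16935/44798) = 48571*(1900090235/44798) = 92289282804185/44798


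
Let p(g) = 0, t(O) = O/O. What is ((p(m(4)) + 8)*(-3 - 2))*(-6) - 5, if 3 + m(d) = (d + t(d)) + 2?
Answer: 235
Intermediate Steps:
t(O) = 1
m(d) = d (m(d) = -3 + ((d + 1) + 2) = -3 + ((1 + d) + 2) = -3 + (3 + d) = d)
((p(m(4)) + 8)*(-3 - 2))*(-6) - 5 = ((0 + 8)*(-3 - 2))*(-6) - 5 = (8*(-5))*(-6) - 5 = -40*(-6) - 5 = 240 - 5 = 235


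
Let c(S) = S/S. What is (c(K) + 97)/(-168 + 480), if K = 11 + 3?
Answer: 49/156 ≈ 0.31410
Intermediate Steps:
K = 14
c(S) = 1
(c(K) + 97)/(-168 + 480) = (1 + 97)/(-168 + 480) = 98/312 = 98*(1/312) = 49/156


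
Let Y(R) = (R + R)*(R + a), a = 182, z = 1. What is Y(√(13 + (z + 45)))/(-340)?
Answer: -59/170 - 91*√59/85 ≈ -8.5704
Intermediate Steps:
Y(R) = 2*R*(182 + R) (Y(R) = (R + R)*(R + 182) = (2*R)*(182 + R) = 2*R*(182 + R))
Y(√(13 + (z + 45)))/(-340) = (2*√(13 + (1 + 45))*(182 + √(13 + (1 + 45))))/(-340) = (2*√(13 + 46)*(182 + √(13 + 46)))*(-1/340) = (2*√59*(182 + √59))*(-1/340) = -√59*(182 + √59)/170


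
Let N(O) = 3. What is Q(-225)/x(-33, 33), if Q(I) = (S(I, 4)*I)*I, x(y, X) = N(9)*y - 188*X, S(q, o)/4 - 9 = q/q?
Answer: -675000/2101 ≈ -321.28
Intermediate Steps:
S(q, o) = 40 (S(q, o) = 36 + 4*(q/q) = 36 + 4*1 = 36 + 4 = 40)
x(y, X) = -188*X + 3*y (x(y, X) = 3*y - 188*X = -188*X + 3*y)
Q(I) = 40*I**2 (Q(I) = (40*I)*I = 40*I**2)
Q(-225)/x(-33, 33) = (40*(-225)**2)/(-188*33 + 3*(-33)) = (40*50625)/(-6204 - 99) = 2025000/(-6303) = 2025000*(-1/6303) = -675000/2101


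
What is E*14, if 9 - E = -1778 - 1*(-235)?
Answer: 21728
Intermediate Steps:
E = 1552 (E = 9 - (-1778 - 1*(-235)) = 9 - (-1778 + 235) = 9 - 1*(-1543) = 9 + 1543 = 1552)
E*14 = 1552*14 = 21728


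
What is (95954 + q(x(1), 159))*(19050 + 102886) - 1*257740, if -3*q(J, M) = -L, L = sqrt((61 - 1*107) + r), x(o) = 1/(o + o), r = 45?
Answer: 11699989204 + 121936*I/3 ≈ 1.17e+10 + 40645.0*I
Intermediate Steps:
x(o) = 1/(2*o)
L = I (L = sqrt((61 - 1*107) + 45) = sqrt((61 - 107) + 45) = sqrt(-46 + 45) = sqrt(-1) = I ≈ 1.0*I)
q(J, M) = I/3 (q(J, M) = -(-1)*I/3 = I/3)
(95954 + q(x(1), 159))*(19050 + 102886) - 1*257740 = (95954 + I/3)*(19050 + 102886) - 1*257740 = (95954 + I/3)*121936 - 257740 = (11700246944 + 121936*I/3) - 257740 = 11699989204 + 121936*I/3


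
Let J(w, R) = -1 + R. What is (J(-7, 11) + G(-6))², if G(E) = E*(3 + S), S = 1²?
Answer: 196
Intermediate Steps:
S = 1
G(E) = 4*E (G(E) = E*(3 + 1) = E*4 = 4*E)
(J(-7, 11) + G(-6))² = ((-1 + 11) + 4*(-6))² = (10 - 24)² = (-14)² = 196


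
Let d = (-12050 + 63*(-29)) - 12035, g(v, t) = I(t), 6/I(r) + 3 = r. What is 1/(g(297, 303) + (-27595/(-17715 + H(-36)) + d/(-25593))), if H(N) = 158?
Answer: 22466815050/58508127251 ≈ 0.38399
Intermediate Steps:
I(r) = 6/(-3 + r)
g(v, t) = 6/(-3 + t)
d = -25912 (d = (-12050 - 1827) - 12035 = -13877 - 12035 = -25912)
1/(g(297, 303) + (-27595/(-17715 + H(-36)) + d/(-25593))) = 1/(6/(-3 + 303) + (-27595/(-17715 + 158) - 25912/(-25593))) = 1/(6/300 + (-27595/(-17557) - 25912*(-1/25593))) = 1/(6*(1/300) + (-27595*(-1/17557) + 25912/25593)) = 1/(1/50 + (27595/17557 + 25912/25593)) = 1/(1/50 + 1161175819/449336301) = 1/(58508127251/22466815050) = 22466815050/58508127251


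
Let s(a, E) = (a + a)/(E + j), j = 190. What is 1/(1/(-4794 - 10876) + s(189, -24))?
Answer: 1300610/2961547 ≈ 0.43917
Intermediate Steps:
s(a, E) = 2*a/(190 + E) (s(a, E) = (a + a)/(E + 190) = (2*a)/(190 + E) = 2*a/(190 + E))
1/(1/(-4794 - 10876) + s(189, -24)) = 1/(1/(-4794 - 10876) + 2*189/(190 - 24)) = 1/(1/(-15670) + 2*189/166) = 1/(-1/15670 + 2*189*(1/166)) = 1/(-1/15670 + 189/83) = 1/(2961547/1300610) = 1300610/2961547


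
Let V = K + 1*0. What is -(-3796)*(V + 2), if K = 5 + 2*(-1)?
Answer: 18980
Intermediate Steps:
K = 3 (K = 5 - 2 = 3)
V = 3 (V = 3 + 1*0 = 3 + 0 = 3)
-(-3796)*(V + 2) = -(-3796)*(3 + 2) = -(-3796)*5 = -949*(-20) = 18980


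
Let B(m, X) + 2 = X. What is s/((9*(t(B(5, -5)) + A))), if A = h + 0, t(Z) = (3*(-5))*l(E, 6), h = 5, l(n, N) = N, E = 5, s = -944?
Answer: 944/765 ≈ 1.2340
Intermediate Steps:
B(m, X) = -2 + X
t(Z) = -90 (t(Z) = (3*(-5))*6 = -15*6 = -90)
A = 5 (A = 5 + 0 = 5)
s/((9*(t(B(5, -5)) + A))) = -944*1/(9*(-90 + 5)) = -944/(9*(-85)) = -944/(-765) = -944*(-1/765) = 944/765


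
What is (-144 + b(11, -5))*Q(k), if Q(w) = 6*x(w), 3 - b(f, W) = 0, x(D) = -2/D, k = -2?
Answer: -846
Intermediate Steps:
b(f, W) = 3 (b(f, W) = 3 - 1*0 = 3 + 0 = 3)
Q(w) = -12/w (Q(w) = 6*(-2/w) = -12/w)
(-144 + b(11, -5))*Q(k) = (-144 + 3)*(-12/(-2)) = -(-1692)*(-1)/2 = -141*6 = -846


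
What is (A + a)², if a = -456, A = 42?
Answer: 171396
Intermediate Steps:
(A + a)² = (42 - 456)² = (-414)² = 171396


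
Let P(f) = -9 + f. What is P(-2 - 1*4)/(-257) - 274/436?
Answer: -31939/56026 ≈ -0.57007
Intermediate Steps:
P(-2 - 1*4)/(-257) - 274/436 = (-9 + (-2 - 1*4))/(-257) - 274/436 = (-9 + (-2 - 4))*(-1/257) - 274*1/436 = (-9 - 6)*(-1/257) - 137/218 = -15*(-1/257) - 137/218 = 15/257 - 137/218 = -31939/56026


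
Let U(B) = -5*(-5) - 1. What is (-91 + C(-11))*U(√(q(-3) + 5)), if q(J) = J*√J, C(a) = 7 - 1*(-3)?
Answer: -1944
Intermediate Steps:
C(a) = 10 (C(a) = 7 + 3 = 10)
q(J) = J^(3/2)
U(B) = 24 (U(B) = 25 - 1 = 24)
(-91 + C(-11))*U(√(q(-3) + 5)) = (-91 + 10)*24 = -81*24 = -1944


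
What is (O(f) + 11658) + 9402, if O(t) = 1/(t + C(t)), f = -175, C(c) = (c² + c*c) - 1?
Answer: 1286218441/61074 ≈ 21060.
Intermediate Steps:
C(c) = -1 + 2*c² (C(c) = (c² + c²) - 1 = 2*c² - 1 = -1 + 2*c²)
O(t) = 1/(-1 + t + 2*t²) (O(t) = 1/(t + (-1 + 2*t²)) = 1/(-1 + t + 2*t²))
(O(f) + 11658) + 9402 = (1/(-1 - 175 + 2*(-175)²) + 11658) + 9402 = (1/(-1 - 175 + 2*30625) + 11658) + 9402 = (1/(-1 - 175 + 61250) + 11658) + 9402 = (1/61074 + 11658) + 9402 = 712000693/61074 + 9402 = 1286218441/61074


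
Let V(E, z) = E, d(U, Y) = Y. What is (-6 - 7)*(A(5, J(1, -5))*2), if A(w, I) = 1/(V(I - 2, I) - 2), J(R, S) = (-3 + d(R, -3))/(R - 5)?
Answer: 52/5 ≈ 10.400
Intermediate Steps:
J(R, S) = -6/(-5 + R) (J(R, S) = (-3 - 3)/(R - 5) = -6/(-5 + R))
A(w, I) = 1/(-4 + I) (A(w, I) = 1/((I - 2) - 2) = 1/((-2 + I) - 2) = 1/(-4 + I))
(-6 - 7)*(A(5, J(1, -5))*2) = (-6 - 7)*(2/(-4 - 6/(-5 + 1))) = -13*2/(-4 - 6/(-4)) = -13*2/(-4 - 6*(-1/4)) = -13*2/(-4 + 3/2) = -13*2/(-5/2) = -(-26)*2/5 = -13*(-4/5) = 52/5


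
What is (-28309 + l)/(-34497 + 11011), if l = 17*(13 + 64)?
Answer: 13500/11743 ≈ 1.1496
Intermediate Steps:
l = 1309 (l = 17*77 = 1309)
(-28309 + l)/(-34497 + 11011) = (-28309 + 1309)/(-34497 + 11011) = -27000/(-23486) = -27000*(-1/23486) = 13500/11743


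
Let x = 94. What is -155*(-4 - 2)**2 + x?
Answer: -5486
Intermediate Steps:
-155*(-4 - 2)**2 + x = -155*(-4 - 2)**2 + 94 = -155*(-6)**2 + 94 = -155*36 + 94 = -5580 + 94 = -5486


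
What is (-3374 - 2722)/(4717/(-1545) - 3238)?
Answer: 9418320/5007427 ≈ 1.8809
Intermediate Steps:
(-3374 - 2722)/(4717/(-1545) - 3238) = -6096/(4717*(-1/1545) - 3238) = -6096/(-4717/1545 - 3238) = -6096/(-5007427/1545) = -6096*(-1545/5007427) = 9418320/5007427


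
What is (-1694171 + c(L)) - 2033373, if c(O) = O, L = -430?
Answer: -3727974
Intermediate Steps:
(-1694171 + c(L)) - 2033373 = (-1694171 - 430) - 2033373 = -1694601 - 2033373 = -3727974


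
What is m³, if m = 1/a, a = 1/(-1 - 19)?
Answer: -8000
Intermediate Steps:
a = -1/20 (a = 1/(-20) = -1/20 ≈ -0.050000)
m = -20 (m = 1/(-1/20) = -20)
m³ = (-20)³ = -8000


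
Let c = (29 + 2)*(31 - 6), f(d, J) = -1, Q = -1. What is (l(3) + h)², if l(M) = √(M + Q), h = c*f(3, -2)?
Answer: (775 - √2)² ≈ 5.9844e+5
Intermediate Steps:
c = 775 (c = 31*25 = 775)
h = -775 (h = 775*(-1) = -775)
l(M) = √(-1 + M) (l(M) = √(M - 1) = √(-1 + M))
(l(3) + h)² = (√(-1 + 3) - 775)² = (√2 - 775)² = (-775 + √2)²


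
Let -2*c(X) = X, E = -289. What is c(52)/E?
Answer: 26/289 ≈ 0.089965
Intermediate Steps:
c(X) = -X/2
c(52)/E = -½*52/(-289) = -26*(-1/289) = 26/289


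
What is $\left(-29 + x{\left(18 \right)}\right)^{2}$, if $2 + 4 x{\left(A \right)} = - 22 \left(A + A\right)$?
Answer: $\frac{207025}{4} \approx 51756.0$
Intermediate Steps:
$x{\left(A \right)} = - \frac{1}{2} - 11 A$ ($x{\left(A \right)} = - \frac{1}{2} + \frac{\left(-22\right) \left(A + A\right)}{4} = - \frac{1}{2} + \frac{\left(-22\right) 2 A}{4} = - \frac{1}{2} + \frac{\left(-44\right) A}{4} = - \frac{1}{2} - 11 A$)
$\left(-29 + x{\left(18 \right)}\right)^{2} = \left(-29 - \frac{397}{2}\right)^{2} = \left(- \frac{455}{2}\right)^{2} = \frac{207025}{4}$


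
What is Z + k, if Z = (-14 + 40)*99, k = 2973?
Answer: 5547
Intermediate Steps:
Z = 2574 (Z = 26*99 = 2574)
Z + k = 2574 + 2973 = 5547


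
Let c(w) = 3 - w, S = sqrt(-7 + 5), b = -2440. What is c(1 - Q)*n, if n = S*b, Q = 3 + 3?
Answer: -19520*I*sqrt(2) ≈ -27605.0*I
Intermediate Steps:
S = I*sqrt(2) (S = sqrt(-2) = I*sqrt(2) ≈ 1.4142*I)
Q = 6
n = -2440*I*sqrt(2) (n = (I*sqrt(2))*(-2440) = -2440*I*sqrt(2) ≈ -3450.7*I)
c(1 - Q)*n = (3 - (1 - 1*6))*(-2440*I*sqrt(2)) = (3 - (1 - 6))*(-2440*I*sqrt(2)) = (3 - 1*(-5))*(-2440*I*sqrt(2)) = (3 + 5)*(-2440*I*sqrt(2)) = 8*(-2440*I*sqrt(2)) = -19520*I*sqrt(2)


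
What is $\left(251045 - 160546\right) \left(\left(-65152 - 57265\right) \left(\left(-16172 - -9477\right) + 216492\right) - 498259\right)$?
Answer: $-2324305510306392$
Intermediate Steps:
$\left(251045 - 160546\right) \left(\left(-65152 - 57265\right) \left(\left(-16172 - -9477\right) + 216492\right) - 498259\right) = 90499 \left(- 122417 \left(\left(-16172 + 9477\right) + 216492\right) - 498259\right) = 90499 \left(- 122417 \left(-6695 + 216492\right) - 498259\right) = 90499 \left(\left(-122417\right) 209797 - 498259\right) = 90499 \left(-25682719349 - 498259\right) = 90499 \left(-25683217608\right) = -2324305510306392$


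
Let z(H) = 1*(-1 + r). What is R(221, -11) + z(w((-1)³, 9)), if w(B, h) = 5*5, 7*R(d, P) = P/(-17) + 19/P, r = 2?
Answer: 1107/1309 ≈ 0.84568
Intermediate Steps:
R(d, P) = -P/119 + 19/(7*P) (R(d, P) = (P/(-17) + 19/P)/7 = (P*(-1/17) + 19/P)/7 = (-P/17 + 19/P)/7 = (19/P - P/17)/7 = -P/119 + 19/(7*P))
w(B, h) = 25
z(H) = 1 (z(H) = 1*(-1 + 2) = 1*1 = 1)
R(221, -11) + z(w((-1)³, 9)) = (1/119)*(323 - 1*(-11)²)/(-11) + 1 = (1/119)*(-1/11)*(323 - 1*121) + 1 = (1/119)*(-1/11)*(323 - 121) + 1 = (1/119)*(-1/11)*202 + 1 = -202/1309 + 1 = 1107/1309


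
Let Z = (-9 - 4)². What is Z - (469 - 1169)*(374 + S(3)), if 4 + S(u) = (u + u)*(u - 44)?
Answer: 86969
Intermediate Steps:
S(u) = -4 + 2*u*(-44 + u) (S(u) = -4 + (u + u)*(u - 44) = -4 + (2*u)*(-44 + u) = -4 + 2*u*(-44 + u))
Z = 169 (Z = (-13)² = 169)
Z - (469 - 1169)*(374 + S(3)) = 169 - (469 - 1169)*(374 + (-4 - 88*3 + 2*3²)) = 169 - (-700)*(374 + (-4 - 264 + 2*9)) = 169 - (-700)*(374 + (-4 - 264 + 18)) = 169 - (-700)*(374 - 250) = 169 - (-700)*124 = 169 - 1*(-86800) = 169 + 86800 = 86969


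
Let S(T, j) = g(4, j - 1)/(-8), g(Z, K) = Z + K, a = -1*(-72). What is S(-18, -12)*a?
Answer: 81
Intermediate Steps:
a = 72
g(Z, K) = K + Z
S(T, j) = -3/8 - j/8 (S(T, j) = ((j - 1) + 4)/(-8) = ((-1 + j) + 4)*(-⅛) = (3 + j)*(-⅛) = -3/8 - j/8)
S(-18, -12)*a = (-3/8 - ⅛*(-12))*72 = (-3/8 + 3/2)*72 = (9/8)*72 = 81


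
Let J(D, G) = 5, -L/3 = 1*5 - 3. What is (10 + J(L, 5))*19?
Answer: 285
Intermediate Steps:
L = -6 (L = -3*(1*5 - 3) = -3*(5 - 3) = -3*2 = -6)
(10 + J(L, 5))*19 = (10 + 5)*19 = 15*19 = 285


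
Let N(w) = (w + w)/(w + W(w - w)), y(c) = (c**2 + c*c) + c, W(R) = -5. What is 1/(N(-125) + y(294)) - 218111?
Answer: -491007775300/2251183 ≈ -2.1811e+5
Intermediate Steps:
y(c) = c + 2*c**2 (y(c) = (c**2 + c**2) + c = 2*c**2 + c = c + 2*c**2)
N(w) = 2*w/(-5 + w) (N(w) = (w + w)/(w - 5) = (2*w)/(-5 + w) = 2*w/(-5 + w))
1/(N(-125) + y(294)) - 218111 = 1/(2*(-125)/(-5 - 125) + 294*(1 + 2*294)) - 218111 = 1/(2*(-125)/(-130) + 294*(1 + 588)) - 218111 = 1/(2*(-125)*(-1/130) + 294*589) - 218111 = 1/(25/13 + 173166) - 218111 = 1/(2251183/13) - 218111 = 13/2251183 - 218111 = -491007775300/2251183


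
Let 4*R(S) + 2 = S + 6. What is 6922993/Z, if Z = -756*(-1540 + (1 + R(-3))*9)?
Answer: 988999/165105 ≈ 5.9901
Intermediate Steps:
R(S) = 1 + S/4 (R(S) = -½ + (S + 6)/4 = -½ + (6 + S)/4 = -½ + (3/2 + S/4) = 1 + S/4)
Z = 1155735 (Z = -756*(-1540 + (1 + (1 + (¼)*(-3)))*9) = -756*(-1540 + (1 + (1 - ¾))*9) = -756*(-1540 + (1 + ¼)*9) = -756*(-1540 + (5/4)*9) = -756*(-1540 + 45/4) = -756*(-6115/4) = 1155735)
6922993/Z = 6922993/1155735 = 6922993*(1/1155735) = 988999/165105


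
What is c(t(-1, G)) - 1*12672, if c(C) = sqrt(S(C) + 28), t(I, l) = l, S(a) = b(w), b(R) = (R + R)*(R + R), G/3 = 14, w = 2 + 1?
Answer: -12664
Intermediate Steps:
w = 3
G = 42 (G = 3*14 = 42)
b(R) = 4*R**2 (b(R) = (2*R)*(2*R) = 4*R**2)
S(a) = 36 (S(a) = 4*3**2 = 4*9 = 36)
c(C) = 8 (c(C) = sqrt(36 + 28) = sqrt(64) = 8)
c(t(-1, G)) - 1*12672 = 8 - 1*12672 = 8 - 12672 = -12664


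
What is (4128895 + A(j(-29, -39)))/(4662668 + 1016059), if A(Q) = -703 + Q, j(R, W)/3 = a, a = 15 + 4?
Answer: 1376083/1892909 ≈ 0.72697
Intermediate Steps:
a = 19
j(R, W) = 57 (j(R, W) = 3*19 = 57)
(4128895 + A(j(-29, -39)))/(4662668 + 1016059) = (4128895 + (-703 + 57))/(4662668 + 1016059) = (4128895 - 646)/5678727 = 4128249*(1/5678727) = 1376083/1892909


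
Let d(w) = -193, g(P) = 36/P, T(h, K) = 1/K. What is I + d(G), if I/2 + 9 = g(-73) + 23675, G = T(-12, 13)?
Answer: 3441075/73 ≈ 47138.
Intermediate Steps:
G = 1/13 ≈ 0.076923
I = 3455164/73 (I = -18 + 2*(36/(-73) + 23675) = -18 + 2*(36*(-1/73) + 23675) = -18 + 2*(-36/73 + 23675) = -18 + 2*(1728239/73) = -18 + 3456478/73 = 3455164/73 ≈ 47331.)
I + d(G) = 3455164/73 - 193 = 3441075/73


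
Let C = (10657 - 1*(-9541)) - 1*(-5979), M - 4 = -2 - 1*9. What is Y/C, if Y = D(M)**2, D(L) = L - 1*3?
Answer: 100/26177 ≈ 0.0038201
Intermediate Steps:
M = -7 (M = 4 + (-2 - 1*9) = 4 + (-2 - 9) = 4 - 11 = -7)
D(L) = -3 + L (D(L) = L - 3 = -3 + L)
Y = 100 (Y = (-3 - 7)**2 = (-10)**2 = 100)
C = 26177 (C = (10657 + 9541) + 5979 = 20198 + 5979 = 26177)
Y/C = 100/26177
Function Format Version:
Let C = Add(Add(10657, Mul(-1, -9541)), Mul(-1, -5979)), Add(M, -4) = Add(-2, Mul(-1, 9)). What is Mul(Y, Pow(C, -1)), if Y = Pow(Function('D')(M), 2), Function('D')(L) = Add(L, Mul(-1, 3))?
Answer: Rational(100, 26177) ≈ 0.0038201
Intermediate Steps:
M = -7 (M = Add(4, Add(-2, Mul(-1, 9))) = Add(4, Add(-2, -9)) = Add(4, -11) = -7)
Function('D')(L) = Add(-3, L) (Function('D')(L) = Add(L, -3) = Add(-3, L))
Y = 100 (Y = Pow(Add(-3, -7), 2) = Pow(-10, 2) = 100)
C = 26177 (C = Add(Add(10657, 9541), 5979) = Add(20198, 5979) = 26177)
Mul(Y, Pow(C, -1)) = Mul(100, Pow(26177, -1)) = Mul(100, Rational(1, 26177)) = Rational(100, 26177)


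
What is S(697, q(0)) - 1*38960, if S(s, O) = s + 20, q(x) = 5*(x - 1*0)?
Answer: -38243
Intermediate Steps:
q(x) = 5*x (q(x) = 5*(x + 0) = 5*x)
S(s, O) = 20 + s
S(697, q(0)) - 1*38960 = (20 + 697) - 1*38960 = 717 - 38960 = -38243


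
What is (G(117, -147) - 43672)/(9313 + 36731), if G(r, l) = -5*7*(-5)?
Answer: -4833/5116 ≈ -0.94468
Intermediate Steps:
G(r, l) = 175 (G(r, l) = -35*(-5) = 175)
(G(117, -147) - 43672)/(9313 + 36731) = (175 - 43672)/(9313 + 36731) = -43497/46044 = -43497*1/46044 = -4833/5116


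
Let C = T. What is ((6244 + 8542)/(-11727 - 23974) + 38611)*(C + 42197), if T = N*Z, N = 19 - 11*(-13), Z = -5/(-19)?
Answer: 1106268368448325/678319 ≈ 1.6309e+9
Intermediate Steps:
Z = 5/19 (Z = -5*(-1/19) = 5/19 ≈ 0.26316)
N = 162 (N = 19 + 143 = 162)
T = 810/19 (T = 162*(5/19) = 810/19 ≈ 42.632)
C = 810/19 ≈ 42.632
((6244 + 8542)/(-11727 - 23974) + 38611)*(C + 42197) = ((6244 + 8542)/(-11727 - 23974) + 38611)*(810/19 + 42197) = (14786/(-35701) + 38611)*(802553/19) = (14786*(-1/35701) + 38611)*(802553/19) = (-14786/35701 + 38611)*(802553/19) = (1378436525/35701)*(802553/19) = 1106268368448325/678319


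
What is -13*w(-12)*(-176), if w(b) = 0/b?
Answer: 0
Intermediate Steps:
w(b) = 0
-13*w(-12)*(-176) = -13*0*(-176) = 0*(-176) = 0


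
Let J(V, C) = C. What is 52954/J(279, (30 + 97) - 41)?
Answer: 26477/43 ≈ 615.74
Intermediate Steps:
52954/J(279, (30 + 97) - 41) = 52954/((30 + 97) - 41) = 52954/(127 - 41) = 52954/86 = 52954*(1/86) = 26477/43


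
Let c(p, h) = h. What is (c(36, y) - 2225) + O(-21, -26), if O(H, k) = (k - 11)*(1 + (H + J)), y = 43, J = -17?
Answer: -813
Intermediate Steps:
O(H, k) = (-16 + H)*(-11 + k) (O(H, k) = (k - 11)*(1 + (H - 17)) = (-11 + k)*(1 + (-17 + H)) = (-11 + k)*(-16 + H) = (-16 + H)*(-11 + k))
(c(36, y) - 2225) + O(-21, -26) = (43 - 2225) + (176 - 16*(-26) - 11*(-21) - 21*(-26)) = -2182 + (176 + 416 + 231 + 546) = -2182 + 1369 = -813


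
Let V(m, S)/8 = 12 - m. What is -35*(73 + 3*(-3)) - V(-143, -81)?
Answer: -3480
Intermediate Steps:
V(m, S) = 96 - 8*m (V(m, S) = 8*(12 - m) = 96 - 8*m)
-35*(73 + 3*(-3)) - V(-143, -81) = -35*(73 + 3*(-3)) - (96 - 8*(-143)) = -35*(73 - 9) - (96 + 1144) = -35*64 - 1*1240 = -2240 - 1240 = -3480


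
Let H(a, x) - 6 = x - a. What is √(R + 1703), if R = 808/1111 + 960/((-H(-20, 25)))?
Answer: √58919399/187 ≈ 41.048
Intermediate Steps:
H(a, x) = 6 + x - a (H(a, x) = 6 + (x - a) = 6 + x - a)
R = -3384/187 (R = 808/1111 + 960/((-(6 + 25 - 1*(-20)))) = 808*(1/1111) + 960/((-(6 + 25 + 20))) = 8/11 + 960/((-1*51)) = 8/11 + 960/(-51) = 8/11 + 960*(-1/51) = 8/11 - 320/17 = -3384/187 ≈ -18.096)
√(R + 1703) = √(-3384/187 + 1703) = √(315077/187) = √58919399/187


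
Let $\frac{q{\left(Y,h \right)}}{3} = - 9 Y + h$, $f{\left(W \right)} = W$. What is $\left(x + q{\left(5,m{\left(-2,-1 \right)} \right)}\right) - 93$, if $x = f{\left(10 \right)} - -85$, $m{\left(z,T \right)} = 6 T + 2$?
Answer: $-145$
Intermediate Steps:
$m{\left(z,T \right)} = 2 + 6 T$
$q{\left(Y,h \right)} = - 27 Y + 3 h$ ($q{\left(Y,h \right)} = 3 \left(- 9 Y + h\right) = 3 \left(h - 9 Y\right) = - 27 Y + 3 h$)
$x = 95$ ($x = 10 - -85 = 10 + 85 = 95$)
$\left(x + q{\left(5,m{\left(-2,-1 \right)} \right)}\right) - 93 = \left(95 + \left(\left(-27\right) 5 + 3 \left(2 + 6 \left(-1\right)\right)\right)\right) - 93 = \left(95 - \left(135 - 3 \left(2 - 6\right)\right)\right) - 93 = \left(95 + \left(-135 + 3 \left(-4\right)\right)\right) - 93 = \left(95 - 147\right) - 93 = -52 - 93 = -145$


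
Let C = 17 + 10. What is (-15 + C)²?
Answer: 144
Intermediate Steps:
C = 27
(-15 + C)² = (-15 + 27)² = 12² = 144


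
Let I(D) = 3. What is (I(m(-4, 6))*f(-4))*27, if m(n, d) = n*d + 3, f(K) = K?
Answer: -324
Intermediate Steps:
m(n, d) = 3 + d*n (m(n, d) = d*n + 3 = 3 + d*n)
(I(m(-4, 6))*f(-4))*27 = (3*(-4))*27 = -12*27 = -324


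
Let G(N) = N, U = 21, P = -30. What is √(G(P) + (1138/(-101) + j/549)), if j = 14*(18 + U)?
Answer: I*√13758042846/18483 ≈ 6.3461*I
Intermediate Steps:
j = 546 (j = 14*(18 + 21) = 14*39 = 546)
√(G(P) + (1138/(-101) + j/549)) = √(-30 + (1138/(-101) + 546/549)) = √(-30 + (1138*(-1/101) + 546*(1/549))) = √(-30 + (-1138/101 + 182/183)) = √(-30 - 189872/18483) = √(-744362/18483) = I*√13758042846/18483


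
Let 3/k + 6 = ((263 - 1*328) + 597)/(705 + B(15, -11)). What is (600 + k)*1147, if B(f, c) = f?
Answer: 651106020/947 ≈ 6.8755e+5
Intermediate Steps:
k = -540/947 (k = 3/(-6 + ((263 - 1*328) + 597)/(705 + 15)) = 3/(-6 + ((263 - 328) + 597)/720) = 3/(-6 + (-65 + 597)*(1/720)) = 3/(-6 + 532*(1/720)) = 3/(-6 + 133/180) = 3/(-947/180) = 3*(-180/947) = -540/947 ≈ -0.57022)
(600 + k)*1147 = (600 - 540/947)*1147 = (567660/947)*1147 = 651106020/947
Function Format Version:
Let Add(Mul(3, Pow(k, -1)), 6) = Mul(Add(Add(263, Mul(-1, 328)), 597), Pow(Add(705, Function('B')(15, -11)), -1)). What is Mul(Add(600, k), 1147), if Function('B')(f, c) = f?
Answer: Rational(651106020, 947) ≈ 6.8755e+5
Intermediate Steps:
k = Rational(-540, 947) (k = Mul(3, Pow(Add(-6, Mul(Add(Add(263, Mul(-1, 328)), 597), Pow(Add(705, 15), -1))), -1)) = Mul(3, Pow(Add(-6, Mul(Add(Add(263, -328), 597), Pow(720, -1))), -1)) = Mul(3, Pow(Add(-6, Mul(Add(-65, 597), Rational(1, 720))), -1)) = Mul(3, Pow(Add(-6, Mul(532, Rational(1, 720))), -1)) = Mul(3, Pow(Add(-6, Rational(133, 180)), -1)) = Mul(3, Pow(Rational(-947, 180), -1)) = Mul(3, Rational(-180, 947)) = Rational(-540, 947) ≈ -0.57022)
Mul(Add(600, k), 1147) = Mul(Add(600, Rational(-540, 947)), 1147) = Mul(Rational(567660, 947), 1147) = Rational(651106020, 947)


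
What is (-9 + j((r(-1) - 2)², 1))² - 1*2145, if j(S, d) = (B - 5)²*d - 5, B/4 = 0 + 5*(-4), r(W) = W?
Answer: 51996376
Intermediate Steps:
B = -80 (B = 4*(0 + 5*(-4)) = 4*(0 - 20) = 4*(-20) = -80)
j(S, d) = -5 + 7225*d (j(S, d) = (-80 - 5)²*d - 5 = (-85)²*d - 5 = 7225*d - 5 = -5 + 7225*d)
(-9 + j((r(-1) - 2)², 1))² - 1*2145 = (-9 + (-5 + 7225*1))² - 1*2145 = (-9 + (-5 + 7225))² - 2145 = (-9 + 7220)² - 2145 = 7211² - 2145 = 51998521 - 2145 = 51996376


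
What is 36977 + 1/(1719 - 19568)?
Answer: 660002472/17849 ≈ 36977.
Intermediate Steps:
36977 + 1/(1719 - 19568) = 36977 + 1/(-17849) = 36977 - 1/17849 = 660002472/17849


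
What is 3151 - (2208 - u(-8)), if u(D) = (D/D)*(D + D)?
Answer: 927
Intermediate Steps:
u(D) = 2*D (u(D) = 1*(2*D) = 2*D)
3151 - (2208 - u(-8)) = 3151 - (2208 - 2*(-8)) = 3151 - (2208 - 1*(-16)) = 3151 - (2208 + 16) = 3151 - 1*2224 = 3151 - 2224 = 927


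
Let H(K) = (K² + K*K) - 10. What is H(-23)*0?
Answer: 0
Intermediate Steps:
H(K) = -10 + 2*K² (H(K) = (K² + K²) - 10 = 2*K² - 10 = -10 + 2*K²)
H(-23)*0 = (-10 + 2*(-23)²)*0 = (-10 + 2*529)*0 = (-10 + 1058)*0 = 1048*0 = 0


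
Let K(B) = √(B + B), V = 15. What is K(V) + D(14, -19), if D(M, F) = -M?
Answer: -14 + √30 ≈ -8.5228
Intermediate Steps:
K(B) = √2*√B (K(B) = √(2*B) = √2*√B)
K(V) + D(14, -19) = √2*√15 - 1*14 = √30 - 14 = -14 + √30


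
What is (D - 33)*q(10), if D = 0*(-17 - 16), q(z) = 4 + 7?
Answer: -363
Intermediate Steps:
q(z) = 11
D = 0 (D = 0*(-33) = 0)
(D - 33)*q(10) = (0 - 33)*11 = -33*11 = -363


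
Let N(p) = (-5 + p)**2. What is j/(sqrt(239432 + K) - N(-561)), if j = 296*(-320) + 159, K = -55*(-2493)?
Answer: 30293183716/102627590189 + 94561*sqrt(376547)/102627590189 ≈ 0.29574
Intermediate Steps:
K = 137115
j = -94561 (j = -94720 + 159 = -94561)
j/(sqrt(239432 + K) - N(-561)) = -94561/(sqrt(239432 + 137115) - (-5 - 561)**2) = -94561/(sqrt(376547) - 1*(-566)**2) = -94561/(sqrt(376547) - 1*320356) = -94561/(sqrt(376547) - 320356) = -94561/(-320356 + sqrt(376547))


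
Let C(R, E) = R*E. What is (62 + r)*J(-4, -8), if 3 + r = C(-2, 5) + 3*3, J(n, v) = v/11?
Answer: -464/11 ≈ -42.182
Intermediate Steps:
J(n, v) = v/11 (J(n, v) = v*(1/11) = v/11)
C(R, E) = E*R
r = -4 (r = -3 + (5*(-2) + 3*3) = -3 + (-10 + 9) = -3 - 1 = -4)
(62 + r)*J(-4, -8) = (62 - 4)*((1/11)*(-8)) = 58*(-8/11) = -464/11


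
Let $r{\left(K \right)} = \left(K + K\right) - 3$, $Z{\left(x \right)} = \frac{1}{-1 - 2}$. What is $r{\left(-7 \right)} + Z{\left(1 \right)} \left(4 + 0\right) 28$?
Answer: $- \frac{163}{3} \approx -54.333$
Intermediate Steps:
$Z{\left(x \right)} = - \frac{1}{3}$ ($Z{\left(x \right)} = \frac{1}{-3} = - \frac{1}{3}$)
$r{\left(K \right)} = -3 + 2 K$ ($r{\left(K \right)} = 2 K - 3 = -3 + 2 K$)
$r{\left(-7 \right)} + Z{\left(1 \right)} \left(4 + 0\right) 28 = \left(-3 + 2 \left(-7\right)\right) + - \frac{4 + 0}{3} \cdot 28 = \left(-3 - 14\right) + \left(- \frac{1}{3}\right) 4 \cdot 28 = -17 - \frac{112}{3} = - \frac{163}{3}$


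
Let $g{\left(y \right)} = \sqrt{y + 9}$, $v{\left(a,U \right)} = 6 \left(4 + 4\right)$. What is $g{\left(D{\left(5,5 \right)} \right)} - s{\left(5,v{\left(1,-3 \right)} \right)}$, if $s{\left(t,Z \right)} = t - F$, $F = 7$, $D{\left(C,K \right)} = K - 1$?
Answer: $2 + \sqrt{13} \approx 5.6056$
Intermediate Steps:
$D{\left(C,K \right)} = -1 + K$
$v{\left(a,U \right)} = 48$ ($v{\left(a,U \right)} = 6 \cdot 8 = 48$)
$g{\left(y \right)} = \sqrt{9 + y}$
$s{\left(t,Z \right)} = -7 + t$ ($s{\left(t,Z \right)} = t - 7 = -7 + t$)
$g{\left(D{\left(5,5 \right)} \right)} - s{\left(5,v{\left(1,-3 \right)} \right)} = \sqrt{9 + \left(-1 + 5\right)} - \left(-7 + 5\right) = \sqrt{9 + 4} - -2 = \sqrt{13} + 2 = 2 + \sqrt{13}$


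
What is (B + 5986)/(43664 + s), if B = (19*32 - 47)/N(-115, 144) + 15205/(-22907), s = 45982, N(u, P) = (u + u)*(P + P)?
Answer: 3027298338151/45341741957760 ≈ 0.066766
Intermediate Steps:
N(u, P) = 4*P*u (N(u, P) = (2*u)*(2*P) = 4*P*u)
B = -340010009/505786560 (B = (19*32 - 47)/((4*144*(-115))) + 15205/(-22907) = (608 - 47)/(-66240) + 15205*(-1/22907) = 561*(-1/66240) - 15205/22907 = -187/22080 - 15205/22907 = -340010009/505786560 ≈ -0.67224)
(B + 5986)/(43664 + s) = (-340010009/505786560 + 5986)/(43664 + 45982) = (3027298338151/505786560)/89646 = (3027298338151/505786560)*(1/89646) = 3027298338151/45341741957760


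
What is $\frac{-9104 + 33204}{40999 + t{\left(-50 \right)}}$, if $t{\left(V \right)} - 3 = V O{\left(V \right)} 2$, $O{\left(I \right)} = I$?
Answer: $\frac{12050}{23001} \approx 0.52389$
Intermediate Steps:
$t{\left(V \right)} = 3 + 2 V^{2}$ ($t{\left(V \right)} = 3 + V V 2 = 3 + V^{2} \cdot 2 = 3 + 2 V^{2}$)
$\frac{-9104 + 33204}{40999 + t{\left(-50 \right)}} = \frac{-9104 + 33204}{40999 + \left(3 + 2 \left(-50\right)^{2}\right)} = \frac{24100}{40999 + \left(3 + 2 \cdot 2500\right)} = \frac{24100}{40999 + \left(3 + 5000\right)} = \frac{24100}{40999 + 5003} = \frac{24100}{46002} = 24100 \cdot \frac{1}{46002} = \frac{12050}{23001}$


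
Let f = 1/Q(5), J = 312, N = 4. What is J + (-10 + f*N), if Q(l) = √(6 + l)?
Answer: 302 + 4*√11/11 ≈ 303.21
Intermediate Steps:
f = √11/11 (f = 1/(√(6 + 5)) = 1/(√11) = √11/11 ≈ 0.30151)
J + (-10 + f*N) = 312 + (-10 + (√11/11)*4) = 312 + (-10 + 4*√11/11) = 302 + 4*√11/11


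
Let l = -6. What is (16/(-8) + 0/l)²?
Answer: 4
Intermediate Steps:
(16/(-8) + 0/l)² = (16/(-8) + 0/(-6))² = (16*(-⅛) + 0*(-⅙))² = (-2 + 0)² = (-2)² = 4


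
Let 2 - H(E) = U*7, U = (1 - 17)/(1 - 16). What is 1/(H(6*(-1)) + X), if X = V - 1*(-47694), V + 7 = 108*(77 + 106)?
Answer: 15/1011683 ≈ 1.4827e-5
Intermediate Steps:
U = 16/15 (U = -16/(-15) = -16*(-1/15) = 16/15 ≈ 1.0667)
V = 19757 (V = -7 + 108*(77 + 106) = -7 + 108*183 = -7 + 19764 = 19757)
H(E) = -82/15 (H(E) = 2 - 16*7/15 = 2 - 1*112/15 = 2 - 112/15 = -82/15)
X = 67451 (X = 19757 - 1*(-47694) = 19757 + 47694 = 67451)
1/(H(6*(-1)) + X) = 1/(-82/15 + 67451) = 1/(1011683/15) = 15/1011683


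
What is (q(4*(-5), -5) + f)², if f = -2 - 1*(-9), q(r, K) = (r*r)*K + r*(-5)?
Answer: 3583449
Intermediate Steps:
q(r, K) = -5*r + K*r² (q(r, K) = r²*K - 5*r = K*r² - 5*r = -5*r + K*r²)
f = 7 (f = -2 + 9 = 7)
(q(4*(-5), -5) + f)² = ((4*(-5))*(-5 - 20*(-5)) + 7)² = (-20*(-5 - 5*(-20)) + 7)² = (-20*(-5 + 100) + 7)² = (-20*95 + 7)² = (-1900 + 7)² = (-1893)² = 3583449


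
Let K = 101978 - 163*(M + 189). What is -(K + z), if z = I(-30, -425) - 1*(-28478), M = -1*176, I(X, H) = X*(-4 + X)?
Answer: -129357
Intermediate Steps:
M = -176
K = 99859 (K = 101978 - 163*(-176 + 189) = 101978 - 163*13 = 101978 - 1*2119 = 101978 - 2119 = 99859)
z = 29498 (z = -30*(-4 - 30) - 1*(-28478) = -30*(-34) + 28478 = 1020 + 28478 = 29498)
-(K + z) = -(99859 + 29498) = -1*129357 = -129357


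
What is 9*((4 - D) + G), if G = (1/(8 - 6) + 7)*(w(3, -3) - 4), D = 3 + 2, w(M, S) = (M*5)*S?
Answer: -6633/2 ≈ -3316.5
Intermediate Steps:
w(M, S) = 5*M*S (w(M, S) = (5*M)*S = 5*M*S)
D = 5
G = -735/2 (G = (1/(8 - 6) + 7)*(5*3*(-3) - 4) = (1/2 + 7)*(-45 - 4) = (½ + 7)*(-49) = (15/2)*(-49) = -735/2 ≈ -367.50)
9*((4 - D) + G) = 9*((4 - 1*5) - 735/2) = 9*((4 - 5) - 735/2) = 9*(-1 - 735/2) = 9*(-737/2) = -6633/2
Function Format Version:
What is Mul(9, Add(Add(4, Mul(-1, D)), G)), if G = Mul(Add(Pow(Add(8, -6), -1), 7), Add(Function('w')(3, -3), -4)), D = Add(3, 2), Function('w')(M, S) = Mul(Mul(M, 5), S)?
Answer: Rational(-6633, 2) ≈ -3316.5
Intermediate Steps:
Function('w')(M, S) = Mul(5, M, S) (Function('w')(M, S) = Mul(Mul(5, M), S) = Mul(5, M, S))
D = 5
G = Rational(-735, 2) (G = Mul(Add(Pow(Add(8, -6), -1), 7), Add(Mul(5, 3, -3), -4)) = Mul(Add(Pow(2, -1), 7), Add(-45, -4)) = Mul(Add(Rational(1, 2), 7), -49) = Mul(Rational(15, 2), -49) = Rational(-735, 2) ≈ -367.50)
Mul(9, Add(Add(4, Mul(-1, D)), G)) = Mul(9, Add(Add(4, Mul(-1, 5)), Rational(-735, 2))) = Mul(9, Add(Add(4, -5), Rational(-735, 2))) = Mul(9, Add(-1, Rational(-735, 2))) = Mul(9, Rational(-737, 2)) = Rational(-6633, 2)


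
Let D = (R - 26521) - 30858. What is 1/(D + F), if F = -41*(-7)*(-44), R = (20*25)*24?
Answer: -1/58007 ≈ -1.7239e-5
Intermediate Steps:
R = 12000 (R = 500*24 = 12000)
D = -45379 (D = (12000 - 26521) - 30858 = -14521 - 30858 = -45379)
F = -12628 (F = 287*(-44) = -12628)
1/(D + F) = 1/(-45379 - 12628) = 1/(-58007) = -1/58007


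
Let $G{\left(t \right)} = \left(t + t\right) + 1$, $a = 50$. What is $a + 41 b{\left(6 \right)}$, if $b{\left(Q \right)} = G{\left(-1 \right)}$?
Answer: $9$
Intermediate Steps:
$G{\left(t \right)} = 1 + 2 t$ ($G{\left(t \right)} = 2 t + 1 = 1 + 2 t$)
$b{\left(Q \right)} = -1$ ($b{\left(Q \right)} = 1 + 2 \left(-1\right) = 1 - 2 = -1$)
$a + 41 b{\left(6 \right)} = 50 + 41 \left(-1\right) = 50 - 41 = 9$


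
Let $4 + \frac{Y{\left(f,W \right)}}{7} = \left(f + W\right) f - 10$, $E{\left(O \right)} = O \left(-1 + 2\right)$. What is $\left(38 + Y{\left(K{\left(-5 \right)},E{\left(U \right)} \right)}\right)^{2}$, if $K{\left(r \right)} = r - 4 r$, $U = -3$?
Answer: $1440000$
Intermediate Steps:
$E{\left(O \right)} = O$ ($E{\left(O \right)} = O 1 = O$)
$K{\left(r \right)} = - 3 r$
$Y{\left(f,W \right)} = -98 + 7 f \left(W + f\right)$ ($Y{\left(f,W \right)} = -28 + 7 \left(\left(f + W\right) f - 10\right) = -28 + 7 \left(\left(W + f\right) f - 10\right) = -28 + 7 \left(f \left(W + f\right) - 10\right) = -28 + 7 \left(-10 + f \left(W + f\right)\right) = -28 + \left(-70 + 7 f \left(W + f\right)\right) = -98 + 7 f \left(W + f\right)$)
$\left(38 + Y{\left(K{\left(-5 \right)},E{\left(U \right)} \right)}\right)^{2} = \left(38 + \left(-98 + 7 \left(\left(-3\right) \left(-5\right)\right)^{2} + 7 \left(-3\right) \left(\left(-3\right) \left(-5\right)\right)\right)\right)^{2} = \left(38 + \left(-98 + 7 \cdot 15^{2} + 7 \left(-3\right) 15\right)\right)^{2} = \left(38 - -1162\right)^{2} = \left(38 + 1162\right)^{2} = 1200^{2} = 1440000$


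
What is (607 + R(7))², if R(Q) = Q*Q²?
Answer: 902500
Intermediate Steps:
R(Q) = Q³
(607 + R(7))² = (607 + 7³)² = (607 + 343)² = 950² = 902500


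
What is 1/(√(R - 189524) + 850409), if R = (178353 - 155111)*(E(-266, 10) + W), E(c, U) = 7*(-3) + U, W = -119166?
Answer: 850409/725965568639 - I*√2770101358/725965568639 ≈ 1.1714e-6 - 7.2499e-8*I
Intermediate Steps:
E(c, U) = -21 + U
R = -2769911834 (R = (178353 - 155111)*((-21 + 10) - 119166) = 23242*(-11 - 119166) = 23242*(-119177) = -2769911834)
1/(√(R - 189524) + 850409) = 1/(√(-2769911834 - 189524) + 850409) = 1/(√(-2770101358) + 850409) = 1/(I*√2770101358 + 850409) = 1/(850409 + I*√2770101358)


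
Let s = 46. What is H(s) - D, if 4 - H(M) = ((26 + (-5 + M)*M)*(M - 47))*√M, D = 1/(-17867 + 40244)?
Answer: 89507/22377 + 1912*√46 ≈ 12972.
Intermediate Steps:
D = 1/22377 ≈ 4.4689e-5
H(M) = 4 - √M*(-47 + M)*(26 + M*(-5 + M)) (H(M) = 4 - (26 + (-5 + M)*M)*(M - 47)*√M = 4 - (26 + M*(-5 + M))*(-47 + M)*√M = 4 - (-47 + M)*(26 + M*(-5 + M))*√M = 4 - √M*(-47 + M)*(26 + M*(-5 + M)))
H(s) - D = (4 - 46^(7/2) - 12006*√46 + 52*46^(5/2) + 1222*√46) - 1*1/22377 = (4 - 97336*√46 - 12006*√46 + 52*(2116*√46) + 1222*√46) - 1/22377 = (4 - 97336*√46 - 12006*√46 + 110032*√46 + 1222*√46) - 1/22377 = (4 + 1912*√46) - 1/22377 = 89507/22377 + 1912*√46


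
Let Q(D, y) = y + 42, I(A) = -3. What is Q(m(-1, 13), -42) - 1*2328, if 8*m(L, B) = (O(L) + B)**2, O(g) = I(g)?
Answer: -2328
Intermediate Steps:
O(g) = -3
m(L, B) = (-3 + B)**2/8
Q(D, y) = 42 + y
Q(m(-1, 13), -42) - 1*2328 = (42 - 42) - 1*2328 = 0 - 2328 = -2328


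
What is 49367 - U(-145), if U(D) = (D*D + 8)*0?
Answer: 49367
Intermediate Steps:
U(D) = 0 (U(D) = (D² + 8)*0 = (8 + D²)*0 = 0)
49367 - U(-145) = 49367 - 1*0 = 49367 + 0 = 49367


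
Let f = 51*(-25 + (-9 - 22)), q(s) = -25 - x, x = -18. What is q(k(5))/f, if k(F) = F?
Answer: 1/408 ≈ 0.0024510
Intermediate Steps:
q(s) = -7 (q(s) = -25 - 1*(-18) = -25 + 18 = -7)
f = -2856 (f = 51*(-25 - 31) = 51*(-56) = -2856)
q(k(5))/f = -7/(-2856) = -7*(-1/2856) = 1/408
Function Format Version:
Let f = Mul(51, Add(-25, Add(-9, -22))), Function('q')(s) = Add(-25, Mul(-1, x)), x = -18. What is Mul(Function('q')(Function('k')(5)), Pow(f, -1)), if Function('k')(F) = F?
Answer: Rational(1, 408) ≈ 0.0024510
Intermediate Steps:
Function('q')(s) = -7 (Function('q')(s) = Add(-25, Mul(-1, -18)) = Add(-25, 18) = -7)
f = -2856 (f = Mul(51, Add(-25, -31)) = Mul(51, -56) = -2856)
Mul(Function('q')(Function('k')(5)), Pow(f, -1)) = Mul(-7, Pow(-2856, -1)) = Mul(-7, Rational(-1, 2856)) = Rational(1, 408)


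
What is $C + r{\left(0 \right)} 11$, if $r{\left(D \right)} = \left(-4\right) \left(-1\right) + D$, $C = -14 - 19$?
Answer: $11$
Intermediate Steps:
$C = -33$
$r{\left(D \right)} = 4 + D$
$C + r{\left(0 \right)} 11 = -33 + \left(4 + 0\right) 11 = -33 + 4 \cdot 11 = -33 + 44 = 11$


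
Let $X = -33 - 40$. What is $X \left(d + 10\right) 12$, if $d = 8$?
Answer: $-15768$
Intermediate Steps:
$X = -73$ ($X = -33 - 40 = -73$)
$X \left(d + 10\right) 12 = - 73 \left(8 + 10\right) 12 = - 73 \cdot 18 \cdot 12 = \left(-73\right) 216 = -15768$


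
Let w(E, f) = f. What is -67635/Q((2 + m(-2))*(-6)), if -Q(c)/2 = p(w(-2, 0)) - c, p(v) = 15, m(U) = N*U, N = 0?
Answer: 2505/2 ≈ 1252.5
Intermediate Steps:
m(U) = 0 (m(U) = 0*U = 0)
Q(c) = -30 + 2*c (Q(c) = -2*(15 - c) = -30 + 2*c)
-67635/Q((2 + m(-2))*(-6)) = -67635/(-30 + 2*((2 + 0)*(-6))) = -67635/(-30 + 2*(2*(-6))) = -67635/(-30 + 2*(-12)) = -67635/(-30 - 24) = -67635/(-54) = -67635*(-1/54) = 2505/2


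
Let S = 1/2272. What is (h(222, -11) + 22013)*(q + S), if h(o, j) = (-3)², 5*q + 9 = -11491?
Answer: -57539070589/1136 ≈ -5.0651e+7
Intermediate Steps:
q = -2300 (q = -9/5 + (⅕)*(-11491) = -9/5 - 11491/5 = -2300)
S = 1/2272 ≈ 0.00044014
h(o, j) = 9
(h(222, -11) + 22013)*(q + S) = (9 + 22013)*(-2300 + 1/2272) = 22022*(-5225599/2272) = -57539070589/1136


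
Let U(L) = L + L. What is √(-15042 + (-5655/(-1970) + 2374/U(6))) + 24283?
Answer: 24283 + I*√5183782746/591 ≈ 24283.0 + 121.82*I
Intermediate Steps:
U(L) = 2*L
√(-15042 + (-5655/(-1970) + 2374/U(6))) + 24283 = √(-15042 + (-5655/(-1970) + 2374/((2*6)))) + 24283 = √(-15042 + (-5655*(-1/1970) + 2374/12)) + 24283 = √(-15042 + (1131/394 + 2374*(1/12))) + 24283 = √(-15042 + (1131/394 + 1187/6)) + 24283 = √(-15042 + 118616/591) + 24283 = √(-8771206/591) + 24283 = I*√5183782746/591 + 24283 = 24283 + I*√5183782746/591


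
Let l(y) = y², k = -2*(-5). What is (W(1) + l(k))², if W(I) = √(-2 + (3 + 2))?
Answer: (100 + √3)² ≈ 10349.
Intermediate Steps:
k = 10
W(I) = √3 (W(I) = √(-2 + 5) = √3)
(W(1) + l(k))² = (√3 + 10²)² = (√3 + 100)² = (100 + √3)²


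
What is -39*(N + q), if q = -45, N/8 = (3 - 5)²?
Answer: 507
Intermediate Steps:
N = 32 (N = 8*(3 - 5)² = 8*(-2)² = 8*4 = 32)
-39*(N + q) = -39*(32 - 45) = -39*(-13) = 507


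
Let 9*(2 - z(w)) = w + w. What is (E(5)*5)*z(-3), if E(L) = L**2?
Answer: 1000/3 ≈ 333.33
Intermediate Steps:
z(w) = 2 - 2*w/9 (z(w) = 2 - (w + w)/9 = 2 - 2*w/9)
(E(5)*5)*z(-3) = (5**2*5)*(2 - 2/9*(-3)) = (25*5)*(2 + 2/3) = 125*(8/3) = 1000/3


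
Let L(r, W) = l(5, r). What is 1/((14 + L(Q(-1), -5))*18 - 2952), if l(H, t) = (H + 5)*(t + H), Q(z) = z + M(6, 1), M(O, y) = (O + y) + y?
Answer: -1/540 ≈ -0.0018519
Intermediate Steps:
M(O, y) = O + 2*y
Q(z) = 8 + z (Q(z) = z + (6 + 2*1) = z + (6 + 2) = z + 8 = 8 + z)
l(H, t) = (5 + H)*(H + t)
L(r, W) = 50 + 10*r (L(r, W) = 5**2 + 5*5 + 5*r + 5*r = 25 + 25 + 5*r + 5*r = 50 + 10*r)
1/((14 + L(Q(-1), -5))*18 - 2952) = 1/((14 + (50 + 10*(8 - 1)))*18 - 2952) = 1/((14 + (50 + 10*7))*18 - 2952) = 1/((14 + (50 + 70))*18 - 2952) = 1/((14 + 120)*18 - 2952) = 1/(134*18 - 2952) = 1/(2412 - 2952) = 1/(-540) = -1/540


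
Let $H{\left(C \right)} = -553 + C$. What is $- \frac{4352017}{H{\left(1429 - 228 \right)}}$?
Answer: $- \frac{4352017}{648} \approx -6716.1$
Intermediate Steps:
$- \frac{4352017}{H{\left(1429 - 228 \right)}} = - \frac{4352017}{-553 + \left(1429 - 228\right)} = - \frac{4352017}{-553 + 1201} = - \frac{4352017}{648}$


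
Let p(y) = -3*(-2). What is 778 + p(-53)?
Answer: 784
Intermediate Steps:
p(y) = 6
778 + p(-53) = 778 + 6 = 784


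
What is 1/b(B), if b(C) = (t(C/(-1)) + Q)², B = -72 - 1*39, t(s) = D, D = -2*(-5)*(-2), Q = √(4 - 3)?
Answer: 1/361 ≈ 0.0027701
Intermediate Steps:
Q = 1 (Q = √1 = 1)
D = -20 (D = 10*(-2) = -20)
t(s) = -20
B = -111 (B = -72 - 39 = -111)
b(C) = 361 (b(C) = (-20 + 1)² = (-19)² = 361)
1/b(B) = 1/361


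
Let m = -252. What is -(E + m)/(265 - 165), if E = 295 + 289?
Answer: -83/25 ≈ -3.3200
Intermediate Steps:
E = 584
-(E + m)/(265 - 165) = -(584 - 252)/(265 - 165) = -332/100 = -1*83/25 = -83/25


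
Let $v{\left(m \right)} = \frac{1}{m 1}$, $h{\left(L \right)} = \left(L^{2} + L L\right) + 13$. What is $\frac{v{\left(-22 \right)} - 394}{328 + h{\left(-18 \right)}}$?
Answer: $- \frac{8669}{21758} \approx -0.39843$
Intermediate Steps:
$h{\left(L \right)} = 13 + 2 L^{2}$ ($h{\left(L \right)} = \left(L^{2} + L^{2}\right) + 13 = 2 L^{2} + 13 = 13 + 2 L^{2}$)
$v{\left(m \right)} = \frac{1}{m}$
$\frac{v{\left(-22 \right)} - 394}{328 + h{\left(-18 \right)}} = \frac{\frac{1}{-22} - 394}{328 + \left(13 + 2 \left(-18\right)^{2}\right)} = \frac{- \frac{1}{22} - 394}{328 + \left(13 + 2 \cdot 324\right)} = - \frac{8669}{22 \left(328 + \left(13 + 648\right)\right)} = - \frac{8669}{22 \left(328 + 661\right)} = - \frac{8669}{22 \cdot 989} = \left(- \frac{8669}{22}\right) \frac{1}{989} = - \frac{8669}{21758}$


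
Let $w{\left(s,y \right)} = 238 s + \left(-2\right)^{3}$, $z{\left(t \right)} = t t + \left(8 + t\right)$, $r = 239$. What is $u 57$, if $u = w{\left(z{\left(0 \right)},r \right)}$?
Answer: $108072$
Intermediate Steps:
$z{\left(t \right)} = 8 + t + t^{2}$ ($z{\left(t \right)} = t^{2} + \left(8 + t\right) = 8 + t + t^{2}$)
$w{\left(s,y \right)} = -8 + 238 s$ ($w{\left(s,y \right)} = 238 s - 8 = -8 + 238 s$)
$u = 1896$ ($u = -8 + 238 \left(8 + 0 + 0^{2}\right) = -8 + 238 \left(8 + 0 + 0\right) = -8 + 238 \cdot 8 = -8 + 1904 = 1896$)
$u 57 = 1896 \cdot 57 = 108072$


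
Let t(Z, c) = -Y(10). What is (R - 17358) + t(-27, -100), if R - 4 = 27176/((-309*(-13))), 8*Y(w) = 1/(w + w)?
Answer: -11149418737/642720 ≈ -17347.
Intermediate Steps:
Y(w) = 1/(16*w) (Y(w) = 1/(8*(w + w)) = 1/(8*((2*w))) = (1/(2*w))/8 = 1/(16*w))
R = 43244/4017 (R = 4 + 27176/((-309*(-13))) = 4 + 27176/4017 = 43244/4017 ≈ 10.765)
t(Z, c) = -1/160 (t(Z, c) = -1/(16*10) = -1*1/160 = -1/160)
(R - 17358) + t(-27, -100) = (43244/4017 - 17358) - 1/160 = -69683842/4017 - 1/160 = -11149418737/642720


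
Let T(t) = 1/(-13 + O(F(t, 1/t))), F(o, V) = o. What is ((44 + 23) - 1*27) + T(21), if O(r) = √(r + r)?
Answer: 5067/127 - √42/127 ≈ 39.847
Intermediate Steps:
O(r) = √2*√r (O(r) = √(2*r) = √2*√r)
T(t) = 1/(-13 + √2*√t)
((44 + 23) - 1*27) + T(21) = ((44 + 23) - 1*27) + 1/(-13 + √2*√21) = (67 - 27) + 1/(-13 + √42) = 40 + 1/(-13 + √42)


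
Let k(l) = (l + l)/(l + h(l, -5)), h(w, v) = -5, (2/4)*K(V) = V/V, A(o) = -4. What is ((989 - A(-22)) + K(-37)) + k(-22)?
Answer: 26909/27 ≈ 996.63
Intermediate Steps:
K(V) = 2 (K(V) = 2*(V/V) = 2*1 = 2)
k(l) = 2*l/(-5 + l) (k(l) = (l + l)/(l - 5) = (2*l)/(-5 + l) = 2*l/(-5 + l))
((989 - A(-22)) + K(-37)) + k(-22) = ((989 - 1*(-4)) + 2) + 2*(-22)/(-5 - 22) = ((989 + 4) + 2) + 2*(-22)/(-27) = (993 + 2) + 2*(-22)*(-1/27) = 995 + 44/27 = 26909/27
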